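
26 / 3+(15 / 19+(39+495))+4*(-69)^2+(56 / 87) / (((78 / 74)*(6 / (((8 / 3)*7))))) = 11365803119 / 580203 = 19589.36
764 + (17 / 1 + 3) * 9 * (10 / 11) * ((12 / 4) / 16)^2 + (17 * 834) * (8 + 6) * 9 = 629093609 / 352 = 1787197.75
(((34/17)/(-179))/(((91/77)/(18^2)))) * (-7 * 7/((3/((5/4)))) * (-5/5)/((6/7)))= -169785/2327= -72.96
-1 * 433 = -433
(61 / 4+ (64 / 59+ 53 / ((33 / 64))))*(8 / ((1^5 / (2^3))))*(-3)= -14843632 / 649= -22871.54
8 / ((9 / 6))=16 / 3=5.33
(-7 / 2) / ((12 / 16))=-14 / 3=-4.67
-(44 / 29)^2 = -1936 / 841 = -2.30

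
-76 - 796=-872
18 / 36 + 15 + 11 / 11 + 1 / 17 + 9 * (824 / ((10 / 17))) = 2146039 / 170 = 12623.76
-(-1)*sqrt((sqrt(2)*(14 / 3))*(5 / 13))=sqrt(1365)*2^(3 / 4) / 39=1.59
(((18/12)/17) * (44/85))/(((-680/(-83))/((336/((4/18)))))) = 1035342/122825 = 8.43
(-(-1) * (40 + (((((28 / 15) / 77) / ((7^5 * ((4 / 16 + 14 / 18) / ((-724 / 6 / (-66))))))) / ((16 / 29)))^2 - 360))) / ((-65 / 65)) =407649660848160359999 / 1273905190150587225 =320.00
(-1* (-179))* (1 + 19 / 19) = 358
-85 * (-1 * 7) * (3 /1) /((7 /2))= 510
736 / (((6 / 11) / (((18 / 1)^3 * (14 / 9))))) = 12241152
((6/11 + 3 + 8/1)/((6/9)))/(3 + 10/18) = 4.87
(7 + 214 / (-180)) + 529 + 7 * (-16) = 38053 / 90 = 422.81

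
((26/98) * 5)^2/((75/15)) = 845/2401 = 0.35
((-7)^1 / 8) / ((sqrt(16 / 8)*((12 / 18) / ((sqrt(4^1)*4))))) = -21*sqrt(2) / 4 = -7.42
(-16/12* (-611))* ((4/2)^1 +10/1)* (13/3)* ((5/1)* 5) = 1059066.67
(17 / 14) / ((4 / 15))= 255 / 56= 4.55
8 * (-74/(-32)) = 37/2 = 18.50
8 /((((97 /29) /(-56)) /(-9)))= 116928 /97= 1205.44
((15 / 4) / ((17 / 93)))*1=20.51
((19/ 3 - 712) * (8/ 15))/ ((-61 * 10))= 8468/ 13725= 0.62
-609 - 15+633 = 9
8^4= 4096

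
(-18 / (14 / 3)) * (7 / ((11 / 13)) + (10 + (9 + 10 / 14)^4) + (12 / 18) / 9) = -6363351721 / 184877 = -34419.38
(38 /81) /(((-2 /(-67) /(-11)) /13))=-182039 /81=-2247.40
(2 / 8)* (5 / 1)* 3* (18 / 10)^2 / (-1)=-243 / 20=-12.15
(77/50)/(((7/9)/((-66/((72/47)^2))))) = -267289/4800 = -55.69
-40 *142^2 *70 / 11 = -56459200 / 11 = -5132654.55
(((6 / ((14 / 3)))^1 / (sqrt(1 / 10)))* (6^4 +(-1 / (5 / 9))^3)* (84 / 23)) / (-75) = -5805756* sqrt(10) / 71875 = -255.44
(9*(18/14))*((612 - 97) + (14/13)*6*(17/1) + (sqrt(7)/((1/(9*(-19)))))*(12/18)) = 657963/91 - 9234*sqrt(7)/7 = 3740.24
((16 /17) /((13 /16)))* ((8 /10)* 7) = 7168 /1105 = 6.49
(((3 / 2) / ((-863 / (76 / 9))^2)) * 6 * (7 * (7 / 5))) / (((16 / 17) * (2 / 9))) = 300713 / 7447690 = 0.04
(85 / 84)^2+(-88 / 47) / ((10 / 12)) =-2027693 / 1658160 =-1.22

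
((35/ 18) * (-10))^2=30625/ 81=378.09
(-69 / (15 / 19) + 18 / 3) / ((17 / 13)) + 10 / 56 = -147723 / 2380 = -62.07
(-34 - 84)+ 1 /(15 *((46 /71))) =-81349 /690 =-117.90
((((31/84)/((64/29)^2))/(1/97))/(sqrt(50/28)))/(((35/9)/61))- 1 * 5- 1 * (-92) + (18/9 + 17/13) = 462786321 * sqrt(14)/20070400 + 1174/13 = 176.58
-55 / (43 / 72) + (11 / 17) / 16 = -1076647 / 11696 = -92.05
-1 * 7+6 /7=-43 /7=-6.14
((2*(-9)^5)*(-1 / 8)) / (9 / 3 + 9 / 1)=19683 / 16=1230.19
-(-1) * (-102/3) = -34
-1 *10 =-10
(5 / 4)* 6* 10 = 75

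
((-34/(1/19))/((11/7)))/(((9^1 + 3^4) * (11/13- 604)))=29393/3881295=0.01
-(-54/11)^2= -2916/121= -24.10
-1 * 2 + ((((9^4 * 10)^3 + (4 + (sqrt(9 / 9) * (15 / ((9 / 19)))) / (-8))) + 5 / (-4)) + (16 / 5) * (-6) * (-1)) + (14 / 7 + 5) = 282429536481022.99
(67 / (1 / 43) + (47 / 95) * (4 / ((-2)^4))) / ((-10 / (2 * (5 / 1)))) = -1094827 / 380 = -2881.12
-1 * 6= -6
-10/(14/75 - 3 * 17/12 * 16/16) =3000/1219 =2.46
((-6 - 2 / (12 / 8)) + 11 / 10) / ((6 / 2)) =-2.08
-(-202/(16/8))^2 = -10201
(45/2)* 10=225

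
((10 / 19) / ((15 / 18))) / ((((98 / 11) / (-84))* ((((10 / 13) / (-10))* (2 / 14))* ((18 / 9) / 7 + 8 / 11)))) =10164 / 19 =534.95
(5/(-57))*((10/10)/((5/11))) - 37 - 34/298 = -316849/8493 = -37.31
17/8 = 2.12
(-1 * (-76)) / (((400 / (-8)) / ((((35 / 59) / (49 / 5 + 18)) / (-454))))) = 133 / 1861627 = 0.00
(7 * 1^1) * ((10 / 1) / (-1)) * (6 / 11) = -38.18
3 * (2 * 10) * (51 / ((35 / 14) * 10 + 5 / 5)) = 1530 / 13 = 117.69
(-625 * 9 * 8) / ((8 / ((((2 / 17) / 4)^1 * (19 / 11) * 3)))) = -320625 / 374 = -857.29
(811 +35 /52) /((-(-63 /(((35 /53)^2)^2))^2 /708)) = -38147274640234375 /7284383778129237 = -5.24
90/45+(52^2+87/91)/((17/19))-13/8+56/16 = 37462909/12376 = 3027.06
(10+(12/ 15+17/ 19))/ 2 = 1111/ 190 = 5.85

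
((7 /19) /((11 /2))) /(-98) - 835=-1221606 /1463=-835.00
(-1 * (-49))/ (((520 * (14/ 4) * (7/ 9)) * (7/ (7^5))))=21609/ 260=83.11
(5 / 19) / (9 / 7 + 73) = 7 / 1976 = 0.00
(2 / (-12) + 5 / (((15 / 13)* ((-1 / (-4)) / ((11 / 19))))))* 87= 32625 / 38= 858.55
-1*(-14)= 14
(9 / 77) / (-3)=-3 / 77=-0.04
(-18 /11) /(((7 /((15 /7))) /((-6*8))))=12960 /539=24.04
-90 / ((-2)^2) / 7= -45 / 14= -3.21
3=3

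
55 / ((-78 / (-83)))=4565 / 78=58.53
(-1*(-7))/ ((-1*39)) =-7/ 39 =-0.18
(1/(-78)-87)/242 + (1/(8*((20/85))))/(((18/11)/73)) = 1922477/82368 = 23.34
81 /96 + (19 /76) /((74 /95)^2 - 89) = 21467023 /25527968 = 0.84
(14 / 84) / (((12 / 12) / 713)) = 713 / 6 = 118.83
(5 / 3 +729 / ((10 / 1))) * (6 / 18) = 2237 / 90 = 24.86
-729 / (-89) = 729 / 89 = 8.19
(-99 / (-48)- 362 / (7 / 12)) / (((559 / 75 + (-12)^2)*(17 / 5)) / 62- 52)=805298625 / 56890232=14.16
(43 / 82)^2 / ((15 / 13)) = 24037 / 100860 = 0.24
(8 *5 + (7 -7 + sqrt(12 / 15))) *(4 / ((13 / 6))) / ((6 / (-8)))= -1280 / 13 -64 *sqrt(5) / 65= -100.66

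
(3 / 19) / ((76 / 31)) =93 / 1444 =0.06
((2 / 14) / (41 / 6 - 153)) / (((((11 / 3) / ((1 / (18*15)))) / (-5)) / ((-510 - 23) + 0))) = -533 / 202587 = -0.00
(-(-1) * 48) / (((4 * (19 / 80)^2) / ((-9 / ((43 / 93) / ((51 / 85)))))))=-38568960 / 15523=-2484.63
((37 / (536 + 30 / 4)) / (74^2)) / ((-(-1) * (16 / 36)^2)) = 81 / 1287008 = 0.00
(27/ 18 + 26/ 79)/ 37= 289/ 5846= 0.05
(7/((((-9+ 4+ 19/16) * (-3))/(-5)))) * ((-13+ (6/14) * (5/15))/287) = 2400/17507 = 0.14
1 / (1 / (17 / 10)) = 17 / 10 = 1.70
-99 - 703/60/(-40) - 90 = -452897/2400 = -188.71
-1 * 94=-94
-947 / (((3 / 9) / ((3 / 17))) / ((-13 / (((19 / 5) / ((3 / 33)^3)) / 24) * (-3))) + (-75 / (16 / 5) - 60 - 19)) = 79775280 / 7769509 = 10.27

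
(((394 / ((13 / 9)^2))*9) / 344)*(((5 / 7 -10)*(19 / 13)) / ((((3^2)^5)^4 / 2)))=-18715 / 1696703111760677396922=-0.00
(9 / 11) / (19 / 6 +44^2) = 0.00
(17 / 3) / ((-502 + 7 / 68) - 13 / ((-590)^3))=-59354531000 / 5257034917587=-0.01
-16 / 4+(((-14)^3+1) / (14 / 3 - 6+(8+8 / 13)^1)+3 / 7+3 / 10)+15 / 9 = -378.28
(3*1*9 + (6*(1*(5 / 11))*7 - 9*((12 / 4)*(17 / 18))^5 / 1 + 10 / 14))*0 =0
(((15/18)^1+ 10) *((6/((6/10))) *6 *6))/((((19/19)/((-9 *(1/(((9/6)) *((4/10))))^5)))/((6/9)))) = -8125000/27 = -300925.93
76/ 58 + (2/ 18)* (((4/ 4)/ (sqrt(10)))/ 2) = 1.33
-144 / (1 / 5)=-720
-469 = -469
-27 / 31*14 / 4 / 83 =-189 / 5146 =-0.04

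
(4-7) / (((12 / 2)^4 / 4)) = -1 / 108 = -0.01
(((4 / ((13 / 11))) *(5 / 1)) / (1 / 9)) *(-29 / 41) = -57420 / 533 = -107.73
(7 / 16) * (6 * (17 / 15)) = 119 / 40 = 2.98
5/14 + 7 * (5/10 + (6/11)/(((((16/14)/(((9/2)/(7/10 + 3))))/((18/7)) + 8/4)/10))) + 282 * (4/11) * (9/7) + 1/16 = 151.91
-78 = -78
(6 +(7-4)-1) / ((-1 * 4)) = -2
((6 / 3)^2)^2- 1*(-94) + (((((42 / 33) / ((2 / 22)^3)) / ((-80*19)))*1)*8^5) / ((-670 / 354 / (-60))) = -7368118538 / 6365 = -1157599.14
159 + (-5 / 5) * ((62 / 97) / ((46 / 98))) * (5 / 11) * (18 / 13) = 50452827 / 319033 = 158.14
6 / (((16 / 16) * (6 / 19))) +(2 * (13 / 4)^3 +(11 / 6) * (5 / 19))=160765 / 1824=88.14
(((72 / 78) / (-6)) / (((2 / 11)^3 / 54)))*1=-35937 / 26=-1382.19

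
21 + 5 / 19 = 404 / 19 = 21.26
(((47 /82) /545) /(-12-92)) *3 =-141 /4647760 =-0.00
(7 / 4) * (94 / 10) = 329 / 20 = 16.45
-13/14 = -0.93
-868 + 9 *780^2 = 5474732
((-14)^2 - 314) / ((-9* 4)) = 59 / 18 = 3.28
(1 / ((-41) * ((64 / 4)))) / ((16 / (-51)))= 51 / 10496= 0.00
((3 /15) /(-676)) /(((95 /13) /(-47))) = 47 /24700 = 0.00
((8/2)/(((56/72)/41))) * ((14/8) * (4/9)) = 164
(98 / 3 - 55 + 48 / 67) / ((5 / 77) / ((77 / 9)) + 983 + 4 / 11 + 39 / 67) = -25761505 / 1172605701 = -0.02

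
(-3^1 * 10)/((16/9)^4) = -98415/32768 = -3.00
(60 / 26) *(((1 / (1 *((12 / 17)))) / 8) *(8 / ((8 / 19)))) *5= 8075 / 208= 38.82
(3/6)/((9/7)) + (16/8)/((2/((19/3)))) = 121/18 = 6.72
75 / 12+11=69 / 4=17.25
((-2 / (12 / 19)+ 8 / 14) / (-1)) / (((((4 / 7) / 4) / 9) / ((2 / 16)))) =327 / 16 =20.44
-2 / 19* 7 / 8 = -7 / 76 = -0.09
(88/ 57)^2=7744/ 3249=2.38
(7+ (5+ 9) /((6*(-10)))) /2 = 203 /60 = 3.38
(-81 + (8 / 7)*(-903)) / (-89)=1113 / 89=12.51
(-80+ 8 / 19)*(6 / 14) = -648 / 19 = -34.11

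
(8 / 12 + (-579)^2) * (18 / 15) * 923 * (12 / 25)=891152808 / 5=178230561.60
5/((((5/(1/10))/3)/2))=3/5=0.60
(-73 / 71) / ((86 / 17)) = -1241 / 6106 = -0.20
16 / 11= 1.45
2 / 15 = 0.13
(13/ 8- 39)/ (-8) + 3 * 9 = 2027/ 64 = 31.67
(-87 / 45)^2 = 841 / 225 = 3.74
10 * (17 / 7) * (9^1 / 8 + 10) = 7565 / 28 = 270.18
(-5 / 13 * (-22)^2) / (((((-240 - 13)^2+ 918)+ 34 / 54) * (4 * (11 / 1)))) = -1485 / 22789598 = -0.00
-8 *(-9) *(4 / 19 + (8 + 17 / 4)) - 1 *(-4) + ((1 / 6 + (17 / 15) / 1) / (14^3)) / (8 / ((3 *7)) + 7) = 10403327941 / 11544400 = 901.16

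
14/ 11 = 1.27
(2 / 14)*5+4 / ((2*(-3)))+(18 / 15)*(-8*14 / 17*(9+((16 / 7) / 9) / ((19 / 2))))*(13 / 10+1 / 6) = -10644563 / 101745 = -104.62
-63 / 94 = -0.67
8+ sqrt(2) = 9.41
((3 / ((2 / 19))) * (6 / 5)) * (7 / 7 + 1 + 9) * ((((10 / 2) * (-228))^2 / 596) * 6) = 733364280 / 149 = 4921907.92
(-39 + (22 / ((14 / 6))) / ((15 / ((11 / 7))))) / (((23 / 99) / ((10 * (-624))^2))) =-7179992202240 / 1127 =-6370889265.52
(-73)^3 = -389017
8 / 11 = 0.73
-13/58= -0.22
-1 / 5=-0.20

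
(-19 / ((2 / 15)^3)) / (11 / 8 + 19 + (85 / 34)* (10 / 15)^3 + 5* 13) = -91125 / 979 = -93.08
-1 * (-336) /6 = 56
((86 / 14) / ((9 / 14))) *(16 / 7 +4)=3784 / 63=60.06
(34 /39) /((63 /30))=340 /819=0.42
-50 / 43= -1.16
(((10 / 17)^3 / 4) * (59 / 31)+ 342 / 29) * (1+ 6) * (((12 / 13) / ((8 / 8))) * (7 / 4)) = 134.45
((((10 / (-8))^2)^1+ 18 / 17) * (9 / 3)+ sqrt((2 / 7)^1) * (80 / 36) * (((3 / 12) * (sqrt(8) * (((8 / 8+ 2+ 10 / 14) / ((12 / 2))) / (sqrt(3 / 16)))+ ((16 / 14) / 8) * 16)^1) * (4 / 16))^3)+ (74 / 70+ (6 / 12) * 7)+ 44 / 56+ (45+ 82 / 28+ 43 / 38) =62.34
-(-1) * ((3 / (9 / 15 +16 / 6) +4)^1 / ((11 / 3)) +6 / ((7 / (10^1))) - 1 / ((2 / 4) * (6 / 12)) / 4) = 4804 / 539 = 8.91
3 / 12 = 1 / 4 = 0.25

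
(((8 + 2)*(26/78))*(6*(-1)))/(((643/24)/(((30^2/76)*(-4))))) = 432000/12217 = 35.36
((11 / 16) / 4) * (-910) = -5005 / 32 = -156.41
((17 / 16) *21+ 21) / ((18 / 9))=693 / 32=21.66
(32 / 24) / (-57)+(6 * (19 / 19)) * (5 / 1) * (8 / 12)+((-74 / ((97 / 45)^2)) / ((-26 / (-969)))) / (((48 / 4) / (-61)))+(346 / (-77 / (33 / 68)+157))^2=96496907527457 / 2091620700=46134.99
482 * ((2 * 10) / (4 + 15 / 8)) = 77120 / 47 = 1640.85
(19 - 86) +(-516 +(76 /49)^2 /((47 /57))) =-65460569 /112847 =-580.08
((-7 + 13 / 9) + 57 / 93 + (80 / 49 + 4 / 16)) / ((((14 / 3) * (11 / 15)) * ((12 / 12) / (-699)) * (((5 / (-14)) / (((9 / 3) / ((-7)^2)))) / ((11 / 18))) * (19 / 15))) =-30780465 / 595448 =-51.69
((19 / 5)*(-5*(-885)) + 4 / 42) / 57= 295.00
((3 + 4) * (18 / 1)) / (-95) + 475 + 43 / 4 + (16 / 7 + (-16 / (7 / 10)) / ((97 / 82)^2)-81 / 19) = 11665816363 / 25027940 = 466.11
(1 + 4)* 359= 1795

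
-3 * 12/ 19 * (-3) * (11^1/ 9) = 6.95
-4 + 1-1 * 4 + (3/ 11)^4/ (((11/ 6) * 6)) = -1127276/ 161051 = -7.00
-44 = -44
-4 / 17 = -0.24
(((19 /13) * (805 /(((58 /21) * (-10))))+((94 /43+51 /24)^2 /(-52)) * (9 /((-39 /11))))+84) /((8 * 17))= 98149648917 /315500816384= 0.31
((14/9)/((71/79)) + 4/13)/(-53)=-0.04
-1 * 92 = -92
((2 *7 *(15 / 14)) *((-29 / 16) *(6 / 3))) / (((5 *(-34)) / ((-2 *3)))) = -1.92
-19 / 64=-0.30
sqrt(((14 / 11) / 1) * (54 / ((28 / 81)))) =27 * sqrt(33) / 11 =14.10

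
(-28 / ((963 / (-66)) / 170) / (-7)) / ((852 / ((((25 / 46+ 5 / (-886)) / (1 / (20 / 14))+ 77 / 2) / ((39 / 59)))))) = -206003431810 / 63395377227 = -3.25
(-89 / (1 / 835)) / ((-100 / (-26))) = -193219 / 10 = -19321.90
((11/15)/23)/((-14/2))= -11/2415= -0.00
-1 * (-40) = 40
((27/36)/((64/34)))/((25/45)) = 459/640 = 0.72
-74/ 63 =-1.17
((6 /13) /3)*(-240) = -480 /13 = -36.92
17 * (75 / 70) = 255 / 14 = 18.21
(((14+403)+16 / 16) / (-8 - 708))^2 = 43681 / 128164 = 0.34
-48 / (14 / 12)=-288 / 7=-41.14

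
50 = 50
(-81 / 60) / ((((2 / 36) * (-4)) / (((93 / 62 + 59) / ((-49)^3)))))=-29403 / 9411920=-0.00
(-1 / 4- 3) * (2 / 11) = -13 / 22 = -0.59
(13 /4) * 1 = 13 /4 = 3.25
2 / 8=1 / 4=0.25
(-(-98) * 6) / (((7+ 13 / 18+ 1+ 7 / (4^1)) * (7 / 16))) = 48384 / 377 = 128.34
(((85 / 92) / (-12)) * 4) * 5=-1.54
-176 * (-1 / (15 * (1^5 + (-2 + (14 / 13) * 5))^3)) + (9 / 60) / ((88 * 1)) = 137775281 / 977819040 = 0.14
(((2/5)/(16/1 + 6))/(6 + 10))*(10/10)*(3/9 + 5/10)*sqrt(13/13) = 1/1056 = 0.00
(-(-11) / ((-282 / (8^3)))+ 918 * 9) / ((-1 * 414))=-581063 / 29187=-19.91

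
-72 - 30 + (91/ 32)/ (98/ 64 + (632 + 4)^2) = -1320279851/ 12943921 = -102.00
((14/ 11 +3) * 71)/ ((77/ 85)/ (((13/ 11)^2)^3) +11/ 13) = 1369100238805/ 5319260672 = 257.39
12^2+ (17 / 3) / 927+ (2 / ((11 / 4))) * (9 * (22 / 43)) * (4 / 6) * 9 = 19623467 / 119583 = 164.10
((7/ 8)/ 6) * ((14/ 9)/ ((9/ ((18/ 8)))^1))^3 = 0.01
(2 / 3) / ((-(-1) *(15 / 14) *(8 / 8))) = 28 / 45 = 0.62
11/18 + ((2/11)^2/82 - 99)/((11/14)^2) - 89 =-2687778407/10805058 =-248.75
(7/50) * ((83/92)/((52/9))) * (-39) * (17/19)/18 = -29631/699200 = -0.04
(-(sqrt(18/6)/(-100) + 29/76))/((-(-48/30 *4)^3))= -3625/2490368 + 5 *sqrt(3)/131072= -0.00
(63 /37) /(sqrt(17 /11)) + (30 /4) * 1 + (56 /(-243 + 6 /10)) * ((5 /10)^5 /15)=63 * sqrt(187) /629 + 109073 /14544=8.87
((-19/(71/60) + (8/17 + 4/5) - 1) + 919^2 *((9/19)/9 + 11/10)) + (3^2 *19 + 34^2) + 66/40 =974780.54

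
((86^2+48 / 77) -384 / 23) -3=13064539 / 1771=7376.93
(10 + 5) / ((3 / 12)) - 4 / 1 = 56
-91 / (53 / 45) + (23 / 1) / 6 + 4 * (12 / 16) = -22397 / 318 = -70.43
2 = 2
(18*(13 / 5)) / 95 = 0.49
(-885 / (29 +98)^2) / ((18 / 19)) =-5605 / 96774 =-0.06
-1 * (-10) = 10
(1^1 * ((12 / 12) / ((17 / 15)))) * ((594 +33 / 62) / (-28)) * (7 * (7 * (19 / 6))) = -24512565 / 8432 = -2907.09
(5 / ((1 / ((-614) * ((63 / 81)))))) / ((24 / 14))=-75215 / 54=-1392.87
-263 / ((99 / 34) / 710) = -6348820 / 99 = -64129.49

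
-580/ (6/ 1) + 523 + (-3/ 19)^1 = 24292/ 57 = 426.18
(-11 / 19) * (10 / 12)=-55 / 114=-0.48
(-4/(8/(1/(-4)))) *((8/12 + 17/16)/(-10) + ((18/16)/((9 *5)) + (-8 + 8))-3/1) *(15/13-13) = 116347/24960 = 4.66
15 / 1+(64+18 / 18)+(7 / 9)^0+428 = 509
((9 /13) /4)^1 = 0.17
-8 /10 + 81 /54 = 7 /10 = 0.70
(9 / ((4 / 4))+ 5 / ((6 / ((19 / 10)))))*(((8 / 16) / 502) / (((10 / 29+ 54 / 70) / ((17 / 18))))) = 2191385 / 245706912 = 0.01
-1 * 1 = -1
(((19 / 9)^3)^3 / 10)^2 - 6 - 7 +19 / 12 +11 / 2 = 26009636076340129263229 / 3752365882424978025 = 6931.53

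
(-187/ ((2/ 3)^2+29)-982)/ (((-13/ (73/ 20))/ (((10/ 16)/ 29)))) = 19119649/ 3196960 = 5.98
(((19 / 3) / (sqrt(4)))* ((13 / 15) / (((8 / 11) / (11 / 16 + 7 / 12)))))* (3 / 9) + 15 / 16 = 262937 / 103680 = 2.54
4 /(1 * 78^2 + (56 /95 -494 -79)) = 380 /523601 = 0.00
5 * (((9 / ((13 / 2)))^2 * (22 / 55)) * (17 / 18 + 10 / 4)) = 13.21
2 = 2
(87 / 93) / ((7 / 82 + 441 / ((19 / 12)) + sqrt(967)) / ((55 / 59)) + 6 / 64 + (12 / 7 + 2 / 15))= 7231649418791397600 / 2296824951170590325047 - 25788504664581120 * sqrt(967) / 2296824951170590325047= 0.00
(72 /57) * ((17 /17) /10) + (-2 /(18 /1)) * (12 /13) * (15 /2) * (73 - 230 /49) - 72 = -7529086 /60515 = -124.42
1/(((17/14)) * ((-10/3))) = -21/85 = -0.25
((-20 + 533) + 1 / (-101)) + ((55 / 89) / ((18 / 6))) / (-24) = 512.98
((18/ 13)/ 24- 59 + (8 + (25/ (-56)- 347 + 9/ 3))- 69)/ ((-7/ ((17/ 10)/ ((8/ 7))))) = 1149455/ 11648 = 98.68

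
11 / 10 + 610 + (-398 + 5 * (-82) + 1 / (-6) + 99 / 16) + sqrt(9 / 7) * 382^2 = -45811 / 240 + 437772 * sqrt(7) / 7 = 165271.38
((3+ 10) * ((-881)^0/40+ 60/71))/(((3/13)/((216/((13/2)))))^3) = 11989845504/355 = 33774212.69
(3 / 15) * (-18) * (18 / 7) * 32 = -10368 / 35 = -296.23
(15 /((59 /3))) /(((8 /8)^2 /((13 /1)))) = 585 /59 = 9.92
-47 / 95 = -0.49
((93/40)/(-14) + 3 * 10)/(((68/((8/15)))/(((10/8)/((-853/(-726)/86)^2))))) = 1356836066289/865854710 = 1567.05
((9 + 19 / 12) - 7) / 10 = 43 / 120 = 0.36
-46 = -46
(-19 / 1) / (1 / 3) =-57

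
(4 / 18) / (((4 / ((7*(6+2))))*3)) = 28 / 27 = 1.04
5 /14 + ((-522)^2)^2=1039465423589 /14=74247530256.36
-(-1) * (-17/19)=-17/19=-0.89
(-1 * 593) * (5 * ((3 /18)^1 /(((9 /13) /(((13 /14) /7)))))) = -501085 /5292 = -94.69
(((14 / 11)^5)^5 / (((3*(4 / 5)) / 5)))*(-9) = -843727421359656995897160499200 / 108347059433883722041830251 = -7787.27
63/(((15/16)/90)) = 6048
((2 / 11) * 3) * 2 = 12 / 11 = 1.09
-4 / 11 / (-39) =4 / 429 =0.01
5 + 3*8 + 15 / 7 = 218 / 7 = 31.14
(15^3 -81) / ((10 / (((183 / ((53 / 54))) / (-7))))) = -16275654 / 1855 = -8773.94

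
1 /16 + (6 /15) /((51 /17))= 47 /240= 0.20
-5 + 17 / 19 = -78 / 19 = -4.11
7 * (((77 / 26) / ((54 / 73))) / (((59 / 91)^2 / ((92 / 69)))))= 25064039 / 281961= 88.89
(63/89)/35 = 9/445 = 0.02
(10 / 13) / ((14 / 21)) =15 / 13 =1.15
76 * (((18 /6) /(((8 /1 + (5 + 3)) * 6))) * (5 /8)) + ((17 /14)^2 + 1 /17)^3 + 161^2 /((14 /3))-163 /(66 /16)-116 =1649264168464931 /305189035536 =5404.07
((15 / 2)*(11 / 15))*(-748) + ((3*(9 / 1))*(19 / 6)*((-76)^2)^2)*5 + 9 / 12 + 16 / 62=1768528439749 / 124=14262326127.01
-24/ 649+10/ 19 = 0.49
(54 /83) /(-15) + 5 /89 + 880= 32503273 /36935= 880.01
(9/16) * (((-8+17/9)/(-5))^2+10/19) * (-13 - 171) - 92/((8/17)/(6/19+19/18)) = -326393/684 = -477.18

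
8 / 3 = 2.67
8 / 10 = 0.80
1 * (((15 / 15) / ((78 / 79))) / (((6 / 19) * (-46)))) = -0.07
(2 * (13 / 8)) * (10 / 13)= 5 / 2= 2.50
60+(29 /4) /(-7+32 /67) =102937 /1748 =58.89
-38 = -38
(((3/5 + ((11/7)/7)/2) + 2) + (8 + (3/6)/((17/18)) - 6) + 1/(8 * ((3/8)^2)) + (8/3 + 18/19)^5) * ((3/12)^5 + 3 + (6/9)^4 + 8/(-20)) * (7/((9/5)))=3622093073896549671827/534501249400903680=6776.58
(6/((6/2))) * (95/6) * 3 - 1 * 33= 62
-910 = -910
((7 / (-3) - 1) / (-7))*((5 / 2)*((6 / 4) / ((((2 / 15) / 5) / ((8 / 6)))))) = 625 / 7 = 89.29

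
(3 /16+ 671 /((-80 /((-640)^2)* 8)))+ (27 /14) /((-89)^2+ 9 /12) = -1524057845069 /3548944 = -429439.81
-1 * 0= 0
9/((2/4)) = 18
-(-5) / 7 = 0.71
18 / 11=1.64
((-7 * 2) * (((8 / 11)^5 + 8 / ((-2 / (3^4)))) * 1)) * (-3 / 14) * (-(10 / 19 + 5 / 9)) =9647334860 / 9179907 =1050.92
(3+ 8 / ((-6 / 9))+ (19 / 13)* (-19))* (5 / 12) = -1195 / 78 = -15.32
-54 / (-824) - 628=-258709 / 412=-627.93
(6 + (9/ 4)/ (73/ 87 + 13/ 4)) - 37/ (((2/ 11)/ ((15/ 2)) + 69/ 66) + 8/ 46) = -311640171/ 13431697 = -23.20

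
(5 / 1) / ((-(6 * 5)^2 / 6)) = -1 / 30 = -0.03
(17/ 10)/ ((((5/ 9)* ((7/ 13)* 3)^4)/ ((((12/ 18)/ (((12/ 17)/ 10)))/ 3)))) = 8254129/ 5834430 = 1.41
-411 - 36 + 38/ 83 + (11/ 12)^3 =-63934391/ 143424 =-445.77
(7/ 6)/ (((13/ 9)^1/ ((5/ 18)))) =35/ 156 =0.22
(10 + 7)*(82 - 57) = 425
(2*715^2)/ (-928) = -511225/ 464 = -1101.78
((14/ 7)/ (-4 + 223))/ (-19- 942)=-2/ 210459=-0.00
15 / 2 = 7.50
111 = 111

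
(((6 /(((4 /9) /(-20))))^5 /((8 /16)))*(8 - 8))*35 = 0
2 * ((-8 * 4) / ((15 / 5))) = -64 / 3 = -21.33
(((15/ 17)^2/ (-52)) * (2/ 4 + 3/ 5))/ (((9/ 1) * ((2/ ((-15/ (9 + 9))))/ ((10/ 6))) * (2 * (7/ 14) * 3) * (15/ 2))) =275/ 4869072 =0.00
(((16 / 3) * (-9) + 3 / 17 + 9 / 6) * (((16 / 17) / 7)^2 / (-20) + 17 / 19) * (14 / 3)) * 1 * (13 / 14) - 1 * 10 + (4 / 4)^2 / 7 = -247363341 / 1306858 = -189.28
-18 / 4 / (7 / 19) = -171 / 14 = -12.21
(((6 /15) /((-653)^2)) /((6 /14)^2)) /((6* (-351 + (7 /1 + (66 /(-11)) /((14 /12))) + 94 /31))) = -10633 /4323493037790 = -0.00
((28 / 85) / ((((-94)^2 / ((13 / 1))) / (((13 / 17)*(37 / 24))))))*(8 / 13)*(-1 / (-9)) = 3367 / 86184135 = 0.00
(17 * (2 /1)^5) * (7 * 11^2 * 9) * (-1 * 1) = -4146912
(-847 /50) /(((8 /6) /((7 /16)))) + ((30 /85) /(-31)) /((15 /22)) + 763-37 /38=24237906129 /32041600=756.45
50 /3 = 16.67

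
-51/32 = -1.59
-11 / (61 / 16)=-176 / 61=-2.89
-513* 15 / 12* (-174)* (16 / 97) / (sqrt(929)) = 1785240* sqrt(929) / 90113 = 603.83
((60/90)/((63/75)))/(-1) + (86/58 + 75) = 138284/1827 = 75.69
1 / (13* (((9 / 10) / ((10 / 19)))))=100 / 2223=0.04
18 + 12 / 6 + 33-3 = 50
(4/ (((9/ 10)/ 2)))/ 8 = 10/ 9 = 1.11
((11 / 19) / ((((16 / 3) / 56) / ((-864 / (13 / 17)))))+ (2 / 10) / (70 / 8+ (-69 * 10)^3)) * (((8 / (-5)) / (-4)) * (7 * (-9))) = 1404405266876613288 / 8114172083875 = 173080.54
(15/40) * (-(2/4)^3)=-3/64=-0.05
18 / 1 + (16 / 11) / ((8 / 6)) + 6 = 276 / 11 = 25.09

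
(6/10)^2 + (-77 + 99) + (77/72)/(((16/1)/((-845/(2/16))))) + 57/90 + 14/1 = -1493449/3600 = -414.85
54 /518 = 0.10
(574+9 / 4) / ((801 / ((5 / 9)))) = 11525 / 28836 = 0.40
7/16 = 0.44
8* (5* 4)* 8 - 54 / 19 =24266 / 19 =1277.16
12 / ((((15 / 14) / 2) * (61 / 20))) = 7.34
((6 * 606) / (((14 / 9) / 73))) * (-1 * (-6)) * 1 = 7166556 / 7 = 1023793.71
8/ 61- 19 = -1151/ 61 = -18.87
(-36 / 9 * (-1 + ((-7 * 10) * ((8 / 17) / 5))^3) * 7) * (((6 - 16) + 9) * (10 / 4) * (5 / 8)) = -246722175 / 19652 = -12554.56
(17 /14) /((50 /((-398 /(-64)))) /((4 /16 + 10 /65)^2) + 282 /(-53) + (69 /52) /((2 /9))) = 587383524 /24161732815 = 0.02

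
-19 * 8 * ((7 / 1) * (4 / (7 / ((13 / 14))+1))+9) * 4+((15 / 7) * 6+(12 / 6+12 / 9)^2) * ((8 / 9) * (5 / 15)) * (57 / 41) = -6413135056 / 860139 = -7455.93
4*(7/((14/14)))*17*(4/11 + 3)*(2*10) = 352240/11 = 32021.82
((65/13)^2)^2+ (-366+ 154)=413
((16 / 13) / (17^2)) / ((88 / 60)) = 120 / 41327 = 0.00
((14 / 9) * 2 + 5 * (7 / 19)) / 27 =0.18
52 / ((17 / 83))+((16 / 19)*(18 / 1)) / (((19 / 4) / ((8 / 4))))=1597244 / 6137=260.26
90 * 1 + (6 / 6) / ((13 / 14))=1184 / 13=91.08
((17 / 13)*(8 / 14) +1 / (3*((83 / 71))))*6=6.19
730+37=767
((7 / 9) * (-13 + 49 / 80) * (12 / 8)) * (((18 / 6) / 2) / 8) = -6937 / 2560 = -2.71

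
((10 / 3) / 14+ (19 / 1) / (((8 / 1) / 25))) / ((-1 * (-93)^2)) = -10015 / 1453032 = -0.01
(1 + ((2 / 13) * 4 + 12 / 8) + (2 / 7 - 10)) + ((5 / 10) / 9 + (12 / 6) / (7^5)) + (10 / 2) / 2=-15901355 / 3932838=-4.04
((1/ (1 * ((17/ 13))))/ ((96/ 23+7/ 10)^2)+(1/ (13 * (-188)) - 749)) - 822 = -1570.97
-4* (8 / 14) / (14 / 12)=-96 / 49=-1.96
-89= -89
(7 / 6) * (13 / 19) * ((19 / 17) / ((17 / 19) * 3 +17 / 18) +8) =7974967 / 1202529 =6.63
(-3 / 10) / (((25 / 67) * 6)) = -67 / 500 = -0.13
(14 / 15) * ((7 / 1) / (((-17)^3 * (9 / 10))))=-196 / 132651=-0.00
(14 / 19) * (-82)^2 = 94136 / 19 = 4954.53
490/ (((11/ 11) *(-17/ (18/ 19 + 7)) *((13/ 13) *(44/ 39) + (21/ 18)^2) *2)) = -3462732/ 75259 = -46.01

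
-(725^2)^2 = -276281640625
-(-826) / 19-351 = -5843 / 19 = -307.53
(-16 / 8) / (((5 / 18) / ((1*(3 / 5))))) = -108 / 25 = -4.32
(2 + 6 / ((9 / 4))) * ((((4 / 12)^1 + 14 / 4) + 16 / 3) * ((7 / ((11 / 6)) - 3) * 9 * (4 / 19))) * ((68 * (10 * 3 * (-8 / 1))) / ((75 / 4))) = -1096704 / 19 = -57721.26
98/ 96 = 49/ 48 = 1.02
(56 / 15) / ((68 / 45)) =42 / 17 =2.47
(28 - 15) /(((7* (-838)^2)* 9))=13 /44241372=0.00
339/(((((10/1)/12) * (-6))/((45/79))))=-3051/79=-38.62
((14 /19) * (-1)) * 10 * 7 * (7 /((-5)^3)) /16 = 343 /1900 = 0.18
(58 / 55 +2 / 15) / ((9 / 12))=784 / 495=1.58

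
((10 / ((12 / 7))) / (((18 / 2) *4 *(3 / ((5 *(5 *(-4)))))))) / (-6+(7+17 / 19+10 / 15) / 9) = 475 / 444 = 1.07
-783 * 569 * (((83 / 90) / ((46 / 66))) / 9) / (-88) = 1369583 / 1840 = 744.34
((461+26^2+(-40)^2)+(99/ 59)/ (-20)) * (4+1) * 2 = 3229561/ 118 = 27369.16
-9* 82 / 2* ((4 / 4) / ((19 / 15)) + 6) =-47601 / 19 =-2505.32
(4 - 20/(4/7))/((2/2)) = -31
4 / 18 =2 / 9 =0.22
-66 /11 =-6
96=96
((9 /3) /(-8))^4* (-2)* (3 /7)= -243 /14336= -0.02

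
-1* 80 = -80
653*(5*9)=29385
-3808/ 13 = -292.92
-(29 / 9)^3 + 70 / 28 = -45133 / 1458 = -30.96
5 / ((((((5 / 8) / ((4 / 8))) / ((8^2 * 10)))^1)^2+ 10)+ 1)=262144 / 576717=0.45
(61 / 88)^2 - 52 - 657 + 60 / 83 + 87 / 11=-449854101 / 642752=-699.89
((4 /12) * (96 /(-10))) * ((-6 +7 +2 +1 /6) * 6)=-304 /5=-60.80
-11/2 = -5.50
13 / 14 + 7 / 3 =137 / 42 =3.26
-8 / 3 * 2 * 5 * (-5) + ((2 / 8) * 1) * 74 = 911 / 6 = 151.83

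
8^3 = 512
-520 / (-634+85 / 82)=42640 / 51903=0.82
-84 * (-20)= 1680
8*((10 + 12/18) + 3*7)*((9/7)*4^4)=583680/7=83382.86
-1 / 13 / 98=-1 / 1274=-0.00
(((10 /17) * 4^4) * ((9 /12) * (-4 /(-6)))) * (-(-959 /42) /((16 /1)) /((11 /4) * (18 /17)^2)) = 93160 /2673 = 34.85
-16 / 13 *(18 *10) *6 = -17280 / 13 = -1329.23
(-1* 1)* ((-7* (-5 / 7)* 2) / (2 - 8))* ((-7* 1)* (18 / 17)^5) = -22044960 / 1419857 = -15.53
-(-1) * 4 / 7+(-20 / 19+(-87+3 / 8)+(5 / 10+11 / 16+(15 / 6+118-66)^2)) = 6137857 / 2128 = 2884.33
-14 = -14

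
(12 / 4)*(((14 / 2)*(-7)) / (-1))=147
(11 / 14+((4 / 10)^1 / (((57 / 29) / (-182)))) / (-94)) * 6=221237 / 31255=7.08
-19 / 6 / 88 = -19 / 528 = -0.04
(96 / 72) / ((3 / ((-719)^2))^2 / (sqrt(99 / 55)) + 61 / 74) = 1289593006074910212884738696 / 797282162539555976208406623 - 5853814988611984 * sqrt(5) / 265760720846518658736135541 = 1.62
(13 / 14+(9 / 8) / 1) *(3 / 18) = 115 / 336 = 0.34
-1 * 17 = -17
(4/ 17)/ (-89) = -4/ 1513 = -0.00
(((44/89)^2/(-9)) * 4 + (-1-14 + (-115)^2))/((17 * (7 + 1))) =470859973/4847652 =97.13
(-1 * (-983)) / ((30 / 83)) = 81589 / 30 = 2719.63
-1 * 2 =-2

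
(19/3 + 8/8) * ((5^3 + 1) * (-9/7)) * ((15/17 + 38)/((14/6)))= -2355804/119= -19796.67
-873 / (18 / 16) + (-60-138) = -974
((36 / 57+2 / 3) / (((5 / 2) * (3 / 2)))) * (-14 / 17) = -4144 / 14535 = -0.29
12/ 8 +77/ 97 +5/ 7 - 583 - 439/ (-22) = -4182919/ 7469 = -560.04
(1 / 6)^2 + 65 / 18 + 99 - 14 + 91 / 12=866 / 9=96.22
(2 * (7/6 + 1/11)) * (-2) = -166/33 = -5.03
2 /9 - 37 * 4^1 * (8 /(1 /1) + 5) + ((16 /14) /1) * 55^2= 96602 /63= 1533.37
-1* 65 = -65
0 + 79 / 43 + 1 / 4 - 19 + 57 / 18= -7093 / 516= -13.75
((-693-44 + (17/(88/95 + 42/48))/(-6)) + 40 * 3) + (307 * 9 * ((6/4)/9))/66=-611.60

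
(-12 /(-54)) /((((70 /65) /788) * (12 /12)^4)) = 10244 /63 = 162.60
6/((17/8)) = 48/17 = 2.82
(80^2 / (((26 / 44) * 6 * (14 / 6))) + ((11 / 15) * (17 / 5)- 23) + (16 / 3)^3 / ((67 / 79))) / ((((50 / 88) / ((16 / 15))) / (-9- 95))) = -21602093151232 / 118715625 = -181965.04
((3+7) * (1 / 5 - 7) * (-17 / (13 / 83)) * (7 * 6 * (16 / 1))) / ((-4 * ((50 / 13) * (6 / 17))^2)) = -1261668226 / 1875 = -672889.72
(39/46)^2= 1521/2116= 0.72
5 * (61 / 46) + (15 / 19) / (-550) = 159328 / 24035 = 6.63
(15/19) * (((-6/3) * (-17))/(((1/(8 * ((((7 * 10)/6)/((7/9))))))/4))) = 244800/19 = 12884.21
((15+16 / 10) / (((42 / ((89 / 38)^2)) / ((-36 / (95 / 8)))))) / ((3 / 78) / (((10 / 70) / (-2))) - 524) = 34187036 / 2728338725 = 0.01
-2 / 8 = -1 / 4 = -0.25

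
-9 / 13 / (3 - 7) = 9 / 52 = 0.17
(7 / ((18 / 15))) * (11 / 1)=385 / 6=64.17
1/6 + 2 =13/6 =2.17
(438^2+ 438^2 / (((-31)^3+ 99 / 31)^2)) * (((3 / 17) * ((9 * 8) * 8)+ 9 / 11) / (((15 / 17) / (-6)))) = -313448955283655937378 / 2344947522731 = -133669923.21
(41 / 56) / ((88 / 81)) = 3321 / 4928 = 0.67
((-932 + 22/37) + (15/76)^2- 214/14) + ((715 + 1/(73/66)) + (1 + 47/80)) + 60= -169.16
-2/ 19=-0.11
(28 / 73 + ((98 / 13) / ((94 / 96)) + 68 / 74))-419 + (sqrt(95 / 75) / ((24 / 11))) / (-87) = -676625307 / 1650311-11*sqrt(285) / 31320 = -410.00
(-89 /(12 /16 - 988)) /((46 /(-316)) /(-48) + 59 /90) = 40498560 /295863029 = 0.14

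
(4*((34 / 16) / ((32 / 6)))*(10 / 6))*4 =85 / 8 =10.62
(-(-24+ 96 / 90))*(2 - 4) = -688 / 15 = -45.87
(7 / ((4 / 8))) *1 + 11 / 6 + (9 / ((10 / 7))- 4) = 272 / 15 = 18.13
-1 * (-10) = 10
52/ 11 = 4.73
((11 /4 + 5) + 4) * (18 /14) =423 /28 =15.11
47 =47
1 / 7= 0.14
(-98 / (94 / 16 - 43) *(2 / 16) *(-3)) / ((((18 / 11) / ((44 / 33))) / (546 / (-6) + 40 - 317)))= 296.82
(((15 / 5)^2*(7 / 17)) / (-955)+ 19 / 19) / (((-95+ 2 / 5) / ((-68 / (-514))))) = -32344 / 23218151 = -0.00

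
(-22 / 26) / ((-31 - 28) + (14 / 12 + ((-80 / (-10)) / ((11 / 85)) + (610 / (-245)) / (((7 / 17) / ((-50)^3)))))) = -249018 / 222437672717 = -0.00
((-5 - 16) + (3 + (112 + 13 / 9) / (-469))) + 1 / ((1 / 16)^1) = -9463 / 4221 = -2.24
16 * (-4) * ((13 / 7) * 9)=-7488 / 7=-1069.71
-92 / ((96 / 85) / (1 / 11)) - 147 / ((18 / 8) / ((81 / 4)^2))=-7074713 / 264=-26798.16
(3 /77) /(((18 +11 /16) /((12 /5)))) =576 /115115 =0.01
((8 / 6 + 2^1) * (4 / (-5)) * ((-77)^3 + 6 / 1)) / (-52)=-913054 / 39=-23411.64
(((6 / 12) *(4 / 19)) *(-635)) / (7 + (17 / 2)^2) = -5080 / 6023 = -0.84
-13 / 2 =-6.50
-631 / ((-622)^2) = -0.00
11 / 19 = 0.58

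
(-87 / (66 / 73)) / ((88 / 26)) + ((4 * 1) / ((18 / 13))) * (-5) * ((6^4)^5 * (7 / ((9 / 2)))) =-79521897448954948481 / 968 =-82150720505118748.43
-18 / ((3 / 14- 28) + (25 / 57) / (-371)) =761292 / 1175219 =0.65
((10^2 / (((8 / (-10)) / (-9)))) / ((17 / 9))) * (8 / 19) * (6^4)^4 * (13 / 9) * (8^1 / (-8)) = -330069859172352000 / 323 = -1021888108892730.65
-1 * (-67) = 67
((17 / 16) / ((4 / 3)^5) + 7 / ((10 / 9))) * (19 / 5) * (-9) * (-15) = 275353263 / 81920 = 3361.25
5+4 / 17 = 89 / 17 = 5.24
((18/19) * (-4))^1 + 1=-53/19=-2.79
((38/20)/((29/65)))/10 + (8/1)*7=32727/580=56.43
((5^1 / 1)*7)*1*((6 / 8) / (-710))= -21 / 568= -0.04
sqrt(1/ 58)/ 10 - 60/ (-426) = sqrt(58)/ 580 + 10/ 71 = 0.15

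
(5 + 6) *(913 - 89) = 9064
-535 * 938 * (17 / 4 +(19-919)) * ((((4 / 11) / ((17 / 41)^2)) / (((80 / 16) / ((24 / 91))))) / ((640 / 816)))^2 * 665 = 893654038365842664 / 147744025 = 6048664495.00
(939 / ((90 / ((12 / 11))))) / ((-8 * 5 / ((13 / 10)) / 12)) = -12207 / 2750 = -4.44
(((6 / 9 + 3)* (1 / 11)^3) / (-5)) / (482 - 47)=-1 / 789525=-0.00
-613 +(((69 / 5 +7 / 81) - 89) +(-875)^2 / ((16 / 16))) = 309799439 / 405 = 764936.89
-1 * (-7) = 7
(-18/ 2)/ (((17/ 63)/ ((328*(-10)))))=1859760/ 17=109397.65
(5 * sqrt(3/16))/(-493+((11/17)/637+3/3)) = -54145 * sqrt(3)/21311428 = -0.00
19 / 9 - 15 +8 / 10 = -544 / 45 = -12.09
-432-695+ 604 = -523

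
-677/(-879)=677/879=0.77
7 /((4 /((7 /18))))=49 /72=0.68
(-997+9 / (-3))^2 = 1000000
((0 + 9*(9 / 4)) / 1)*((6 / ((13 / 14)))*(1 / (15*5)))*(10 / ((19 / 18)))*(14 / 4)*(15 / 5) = 214326 / 1235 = 173.54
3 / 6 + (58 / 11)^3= 391555 / 2662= 147.09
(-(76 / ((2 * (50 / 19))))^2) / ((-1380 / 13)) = 1694173 / 862500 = 1.96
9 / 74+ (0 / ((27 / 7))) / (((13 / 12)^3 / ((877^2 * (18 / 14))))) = 0.12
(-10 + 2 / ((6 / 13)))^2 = 289 / 9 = 32.11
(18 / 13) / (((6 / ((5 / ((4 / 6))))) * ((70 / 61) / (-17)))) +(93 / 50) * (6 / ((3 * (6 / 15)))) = -29739 / 1820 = -16.34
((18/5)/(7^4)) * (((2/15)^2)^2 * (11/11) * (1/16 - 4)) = -2/1071875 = -0.00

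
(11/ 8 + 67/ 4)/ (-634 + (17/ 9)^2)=-2349/ 81704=-0.03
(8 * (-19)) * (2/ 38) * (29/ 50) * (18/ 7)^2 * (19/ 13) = -714096/ 15925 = -44.84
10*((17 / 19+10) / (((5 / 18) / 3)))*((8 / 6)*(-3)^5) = -7243344 / 19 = -381228.63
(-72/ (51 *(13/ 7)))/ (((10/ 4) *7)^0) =-168/ 221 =-0.76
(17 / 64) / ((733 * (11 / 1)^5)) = 17 / 7555224512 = 0.00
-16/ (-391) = 16/ 391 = 0.04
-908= -908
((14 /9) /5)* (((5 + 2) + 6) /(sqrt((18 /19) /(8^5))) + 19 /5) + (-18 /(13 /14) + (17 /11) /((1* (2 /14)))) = -237587 /32175 + 23296* sqrt(19) /135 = 744.80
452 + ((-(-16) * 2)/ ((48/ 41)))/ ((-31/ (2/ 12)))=126067/ 279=451.85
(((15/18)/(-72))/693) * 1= -5/299376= -0.00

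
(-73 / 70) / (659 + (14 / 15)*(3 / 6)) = -219 / 138488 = -0.00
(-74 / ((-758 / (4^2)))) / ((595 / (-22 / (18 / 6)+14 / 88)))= -140156 / 7441665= -0.02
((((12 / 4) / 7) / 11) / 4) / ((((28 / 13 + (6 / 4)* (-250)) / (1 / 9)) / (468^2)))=-237276 / 373219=-0.64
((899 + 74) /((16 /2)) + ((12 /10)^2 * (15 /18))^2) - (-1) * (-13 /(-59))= 1454767 /11800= 123.29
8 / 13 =0.62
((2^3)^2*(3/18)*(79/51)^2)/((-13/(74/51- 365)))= 3702860192/5173389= 715.75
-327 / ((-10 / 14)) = 2289 / 5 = 457.80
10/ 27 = 0.37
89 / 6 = 14.83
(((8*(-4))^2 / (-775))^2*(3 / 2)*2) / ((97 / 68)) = 3.67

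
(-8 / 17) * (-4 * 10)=18.82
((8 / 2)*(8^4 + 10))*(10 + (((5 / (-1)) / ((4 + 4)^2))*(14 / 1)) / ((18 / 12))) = 913585 / 6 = 152264.17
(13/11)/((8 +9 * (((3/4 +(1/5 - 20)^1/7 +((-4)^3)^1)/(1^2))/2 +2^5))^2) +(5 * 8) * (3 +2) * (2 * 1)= 633039600/1580051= 400.65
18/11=1.64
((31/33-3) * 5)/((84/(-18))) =170/77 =2.21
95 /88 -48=-4129 /88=-46.92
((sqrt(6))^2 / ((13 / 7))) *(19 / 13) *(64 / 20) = 12768 / 845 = 15.11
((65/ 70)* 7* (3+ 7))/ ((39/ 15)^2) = 125/ 13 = 9.62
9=9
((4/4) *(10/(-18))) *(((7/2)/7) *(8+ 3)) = -55/18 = -3.06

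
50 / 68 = 25 / 34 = 0.74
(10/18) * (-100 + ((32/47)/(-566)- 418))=-34449670/119709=-287.78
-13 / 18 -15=-283 / 18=-15.72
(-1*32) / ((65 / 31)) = -992 / 65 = -15.26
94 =94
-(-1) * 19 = 19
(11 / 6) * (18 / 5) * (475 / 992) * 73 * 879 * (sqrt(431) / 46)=201163545 * sqrt(431) / 45632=91520.51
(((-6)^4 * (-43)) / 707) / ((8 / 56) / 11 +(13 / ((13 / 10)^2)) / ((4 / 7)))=-166023 / 28381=-5.85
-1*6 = -6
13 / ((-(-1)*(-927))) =-13 / 927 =-0.01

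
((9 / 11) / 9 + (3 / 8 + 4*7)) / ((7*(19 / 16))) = 5010 / 1463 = 3.42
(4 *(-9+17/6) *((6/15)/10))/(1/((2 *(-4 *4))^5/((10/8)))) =9932111872/375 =26485631.66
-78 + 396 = 318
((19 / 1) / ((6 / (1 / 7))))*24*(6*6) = 2736 / 7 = 390.86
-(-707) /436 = 707 /436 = 1.62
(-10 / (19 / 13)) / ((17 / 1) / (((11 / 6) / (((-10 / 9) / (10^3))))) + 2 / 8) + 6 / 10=-2099913 / 75145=-27.94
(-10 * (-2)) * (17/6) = 170/3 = 56.67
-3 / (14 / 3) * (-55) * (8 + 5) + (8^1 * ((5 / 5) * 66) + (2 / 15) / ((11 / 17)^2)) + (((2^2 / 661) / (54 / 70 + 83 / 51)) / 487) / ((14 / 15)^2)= 1235844016575976 / 1250903239905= 987.96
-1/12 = -0.08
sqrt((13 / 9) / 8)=sqrt(26) / 12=0.42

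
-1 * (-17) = 17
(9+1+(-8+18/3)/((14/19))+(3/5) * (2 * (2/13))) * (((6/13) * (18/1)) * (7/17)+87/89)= 294050889/8949395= 32.86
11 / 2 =5.50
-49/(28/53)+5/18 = -3329/36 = -92.47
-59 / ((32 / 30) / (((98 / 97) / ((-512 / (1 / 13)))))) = 43365 / 5165056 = 0.01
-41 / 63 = -0.65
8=8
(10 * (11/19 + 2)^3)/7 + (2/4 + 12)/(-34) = 11257285/466412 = 24.14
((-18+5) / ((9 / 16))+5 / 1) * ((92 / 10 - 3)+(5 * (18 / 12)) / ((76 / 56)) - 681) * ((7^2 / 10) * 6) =507821447 / 1425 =356365.93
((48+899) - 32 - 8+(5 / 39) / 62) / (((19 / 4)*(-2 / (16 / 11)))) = -35090096 / 252681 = -138.87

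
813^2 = 660969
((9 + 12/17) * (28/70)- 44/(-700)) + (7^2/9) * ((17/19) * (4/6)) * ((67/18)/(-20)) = 183551371/54942300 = 3.34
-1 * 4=-4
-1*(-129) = 129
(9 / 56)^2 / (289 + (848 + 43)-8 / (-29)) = 2349 / 107339008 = 0.00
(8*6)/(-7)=-48/7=-6.86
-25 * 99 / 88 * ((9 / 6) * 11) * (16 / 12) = -2475 / 4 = -618.75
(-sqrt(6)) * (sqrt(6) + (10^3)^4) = -1000000000000 * sqrt(6) - 6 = -2449489742789.18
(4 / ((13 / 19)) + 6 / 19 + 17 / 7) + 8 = 16.59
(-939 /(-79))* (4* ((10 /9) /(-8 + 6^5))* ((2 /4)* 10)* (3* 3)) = 23475 /76709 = 0.31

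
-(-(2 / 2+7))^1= 8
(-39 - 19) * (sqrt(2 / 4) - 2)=116 - 29 * sqrt(2)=74.99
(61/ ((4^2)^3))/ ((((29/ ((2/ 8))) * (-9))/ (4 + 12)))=-61/ 267264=-0.00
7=7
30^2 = 900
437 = 437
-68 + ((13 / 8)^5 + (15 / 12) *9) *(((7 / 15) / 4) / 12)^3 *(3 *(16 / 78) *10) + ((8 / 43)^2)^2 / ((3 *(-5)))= -462043876774061155541 / 6794767672698470400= -68.00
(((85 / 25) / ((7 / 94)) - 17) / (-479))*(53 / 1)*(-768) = 2435.20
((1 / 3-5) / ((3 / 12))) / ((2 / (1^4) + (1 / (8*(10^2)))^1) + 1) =-6.22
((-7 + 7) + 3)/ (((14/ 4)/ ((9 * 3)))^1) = 23.14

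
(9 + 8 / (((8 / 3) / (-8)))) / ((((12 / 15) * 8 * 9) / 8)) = -25 / 12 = -2.08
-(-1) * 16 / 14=1.14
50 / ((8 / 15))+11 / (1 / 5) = 595 / 4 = 148.75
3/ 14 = 0.21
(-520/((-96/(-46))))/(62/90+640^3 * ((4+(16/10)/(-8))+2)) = -22425/136839168062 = -0.00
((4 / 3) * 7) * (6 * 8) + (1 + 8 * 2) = 465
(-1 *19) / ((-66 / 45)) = 285 / 22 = 12.95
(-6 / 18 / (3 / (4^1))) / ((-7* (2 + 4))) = 2 / 189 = 0.01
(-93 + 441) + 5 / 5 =349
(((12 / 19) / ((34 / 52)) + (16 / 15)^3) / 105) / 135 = 0.00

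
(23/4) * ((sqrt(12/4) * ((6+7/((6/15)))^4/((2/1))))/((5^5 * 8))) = 112232663 * sqrt(3)/3200000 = 60.75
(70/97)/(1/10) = 700/97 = 7.22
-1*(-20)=20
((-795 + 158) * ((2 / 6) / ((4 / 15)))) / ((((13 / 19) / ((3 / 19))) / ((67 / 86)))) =-49245 / 344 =-143.15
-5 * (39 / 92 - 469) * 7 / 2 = 1508815 / 184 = 8200.08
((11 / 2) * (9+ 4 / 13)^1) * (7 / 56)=1331 / 208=6.40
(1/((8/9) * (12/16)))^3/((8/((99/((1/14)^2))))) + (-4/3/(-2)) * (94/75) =29472833/3600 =8186.90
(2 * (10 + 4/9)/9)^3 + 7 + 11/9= 11014298/531441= 20.73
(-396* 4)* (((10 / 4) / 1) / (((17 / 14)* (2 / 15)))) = -415800 / 17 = -24458.82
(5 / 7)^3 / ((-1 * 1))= -125 / 343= -0.36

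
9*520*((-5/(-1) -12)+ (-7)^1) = -65520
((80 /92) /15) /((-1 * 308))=-0.00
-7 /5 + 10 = 43 /5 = 8.60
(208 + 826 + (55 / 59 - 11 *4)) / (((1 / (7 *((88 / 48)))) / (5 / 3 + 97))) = 666267140 / 531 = 1254740.38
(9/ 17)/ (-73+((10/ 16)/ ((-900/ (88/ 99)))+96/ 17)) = -14580/ 1854917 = -0.01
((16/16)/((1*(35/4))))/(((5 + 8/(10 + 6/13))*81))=34/138915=0.00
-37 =-37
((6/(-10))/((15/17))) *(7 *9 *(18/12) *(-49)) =157437/50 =3148.74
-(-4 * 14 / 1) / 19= 56 / 19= 2.95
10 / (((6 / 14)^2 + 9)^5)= 282475249 / 1845281250000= 0.00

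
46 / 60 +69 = 2093 / 30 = 69.77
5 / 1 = 5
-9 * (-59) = 531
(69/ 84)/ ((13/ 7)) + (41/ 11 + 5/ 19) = 48175/ 10868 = 4.43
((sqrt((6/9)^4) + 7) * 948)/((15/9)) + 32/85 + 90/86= 15481933/3655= 4235.82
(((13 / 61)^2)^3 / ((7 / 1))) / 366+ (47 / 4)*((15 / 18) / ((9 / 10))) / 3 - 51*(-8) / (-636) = 1127656999035530431 / 377770259861068284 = 2.99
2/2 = 1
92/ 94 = 46/ 47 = 0.98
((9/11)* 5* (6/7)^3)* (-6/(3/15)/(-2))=145800/3773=38.64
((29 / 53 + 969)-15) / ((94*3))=3.38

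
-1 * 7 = -7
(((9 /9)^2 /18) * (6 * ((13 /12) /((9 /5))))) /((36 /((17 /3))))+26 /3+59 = 2368897 /34992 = 67.70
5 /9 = 0.56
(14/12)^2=49/36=1.36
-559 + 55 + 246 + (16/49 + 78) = -8804/49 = -179.67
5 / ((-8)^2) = 5 / 64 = 0.08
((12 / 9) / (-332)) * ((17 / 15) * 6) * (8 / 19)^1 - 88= -88.01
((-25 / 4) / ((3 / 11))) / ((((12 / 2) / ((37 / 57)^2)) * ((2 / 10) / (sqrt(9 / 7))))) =-1882375 * sqrt(7) / 545832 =-9.12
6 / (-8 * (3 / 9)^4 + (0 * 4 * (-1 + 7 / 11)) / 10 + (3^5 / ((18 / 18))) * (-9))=-0.00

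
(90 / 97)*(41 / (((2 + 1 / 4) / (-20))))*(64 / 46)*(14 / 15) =-2938880 / 6693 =-439.10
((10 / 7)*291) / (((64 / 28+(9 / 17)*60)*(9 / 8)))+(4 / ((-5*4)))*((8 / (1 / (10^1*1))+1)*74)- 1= -18066061 / 15195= -1188.95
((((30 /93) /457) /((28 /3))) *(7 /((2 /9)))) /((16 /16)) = 135 /56668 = 0.00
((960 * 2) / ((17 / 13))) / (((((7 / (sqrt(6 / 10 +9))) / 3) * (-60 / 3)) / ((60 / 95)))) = -179712 * sqrt(15) / 11305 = -61.57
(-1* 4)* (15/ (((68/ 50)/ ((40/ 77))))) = -30000/ 1309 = -22.92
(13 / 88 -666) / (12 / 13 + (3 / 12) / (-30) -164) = 11426025 / 2798543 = 4.08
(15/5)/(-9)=-1/3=-0.33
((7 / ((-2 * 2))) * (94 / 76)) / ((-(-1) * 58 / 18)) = -2961 / 4408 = -0.67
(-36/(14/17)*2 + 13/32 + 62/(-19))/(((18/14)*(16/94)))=-2006665/4864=-412.55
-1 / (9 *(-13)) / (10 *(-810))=-1 / 947700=-0.00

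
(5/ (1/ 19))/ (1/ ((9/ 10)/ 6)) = 57/ 4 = 14.25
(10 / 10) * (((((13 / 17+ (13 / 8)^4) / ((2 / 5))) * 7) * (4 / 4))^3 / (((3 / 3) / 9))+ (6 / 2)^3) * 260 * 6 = 11768693908896472173397785 / 337618789203968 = 34857935296.33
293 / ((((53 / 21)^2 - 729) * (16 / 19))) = -2455047 / 5098880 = -0.48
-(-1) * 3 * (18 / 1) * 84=4536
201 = 201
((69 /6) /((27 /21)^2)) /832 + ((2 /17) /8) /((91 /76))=331105 /16039296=0.02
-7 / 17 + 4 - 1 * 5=-24 / 17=-1.41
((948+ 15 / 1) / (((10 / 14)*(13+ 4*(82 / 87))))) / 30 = 195489 / 72950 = 2.68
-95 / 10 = -9.50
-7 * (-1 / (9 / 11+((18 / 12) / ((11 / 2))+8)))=77 / 100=0.77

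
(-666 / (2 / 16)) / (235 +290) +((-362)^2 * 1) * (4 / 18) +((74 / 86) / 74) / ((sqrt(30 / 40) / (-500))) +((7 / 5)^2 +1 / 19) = 871199132 / 29925 -500 * sqrt(3) / 129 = 29106.04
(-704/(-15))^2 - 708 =336316/225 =1494.74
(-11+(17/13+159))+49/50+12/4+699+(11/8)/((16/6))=17738309/20800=852.80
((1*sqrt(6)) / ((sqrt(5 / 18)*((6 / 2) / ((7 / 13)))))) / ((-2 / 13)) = -7*sqrt(15) / 5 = -5.42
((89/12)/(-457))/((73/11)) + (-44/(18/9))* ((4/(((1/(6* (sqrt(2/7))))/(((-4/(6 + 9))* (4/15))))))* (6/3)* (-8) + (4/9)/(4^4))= -45056* sqrt(14)/525- 390467/9607968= -321.15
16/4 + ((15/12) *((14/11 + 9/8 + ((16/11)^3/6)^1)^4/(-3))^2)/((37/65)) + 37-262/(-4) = 1363.31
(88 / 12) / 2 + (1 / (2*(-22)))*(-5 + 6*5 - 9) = 109 / 33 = 3.30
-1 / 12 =-0.08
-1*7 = -7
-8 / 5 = -1.60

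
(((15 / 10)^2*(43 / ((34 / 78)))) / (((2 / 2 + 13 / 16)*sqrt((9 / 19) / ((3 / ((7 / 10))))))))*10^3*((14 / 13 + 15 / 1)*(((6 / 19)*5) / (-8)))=-63855000*sqrt(3990) / 3451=-1168789.76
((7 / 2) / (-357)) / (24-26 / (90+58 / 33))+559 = 1023671906 / 1831257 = 559.00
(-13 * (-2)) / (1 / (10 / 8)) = 65 / 2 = 32.50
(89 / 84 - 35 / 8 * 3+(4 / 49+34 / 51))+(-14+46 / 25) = -23.48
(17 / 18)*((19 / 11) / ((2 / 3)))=323 / 132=2.45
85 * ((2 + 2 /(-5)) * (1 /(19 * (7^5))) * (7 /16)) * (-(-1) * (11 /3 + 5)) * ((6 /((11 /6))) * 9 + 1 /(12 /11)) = 46631 /950796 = 0.05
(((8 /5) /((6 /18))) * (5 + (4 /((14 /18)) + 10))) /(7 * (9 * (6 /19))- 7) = 64296 /8575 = 7.50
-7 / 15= -0.47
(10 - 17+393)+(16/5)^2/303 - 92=2227306/7575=294.03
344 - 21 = 323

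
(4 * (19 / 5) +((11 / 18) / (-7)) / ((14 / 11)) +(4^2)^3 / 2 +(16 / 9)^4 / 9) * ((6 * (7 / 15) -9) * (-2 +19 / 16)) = 48139782559817 / 4629441600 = 10398.62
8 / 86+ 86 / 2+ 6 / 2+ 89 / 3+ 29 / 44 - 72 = 25081 / 5676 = 4.42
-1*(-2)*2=4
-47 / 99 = -0.47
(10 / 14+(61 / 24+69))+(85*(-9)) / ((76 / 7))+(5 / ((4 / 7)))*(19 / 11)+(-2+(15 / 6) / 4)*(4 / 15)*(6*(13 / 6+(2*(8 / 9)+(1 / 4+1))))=2886883 / 526680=5.48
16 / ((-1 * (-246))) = 8 / 123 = 0.07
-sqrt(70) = -8.37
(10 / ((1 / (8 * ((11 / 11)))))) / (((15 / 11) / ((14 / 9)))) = 2464 / 27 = 91.26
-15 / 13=-1.15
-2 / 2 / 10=-1 / 10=-0.10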